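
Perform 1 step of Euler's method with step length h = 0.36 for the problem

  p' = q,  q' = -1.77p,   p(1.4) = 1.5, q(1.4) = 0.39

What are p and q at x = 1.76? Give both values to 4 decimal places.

Euler on (p,q): p_{n+1} = p_n + h·p', q_{n+1} = q_n + h·q'.
1.400000: (1.500000, 0.390000); f=(0.390000, -2.655000) → (1.640400, -0.565800)
(p(1.76), q(1.76)) ≈ (1.6404, -0.5658)

1.6404, -0.5658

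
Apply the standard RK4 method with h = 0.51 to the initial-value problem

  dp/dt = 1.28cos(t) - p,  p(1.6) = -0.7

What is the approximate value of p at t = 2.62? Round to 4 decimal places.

-0.7128

RK4: k1 = f(t_n, p_n); k2 = f(t_n + h/2, p_n + (h/2)·k1); k3 = f(t_n + h/2, p_n + (h/2)·k2); k4 = f(t_n + h, p_n + h·k3); p_{n+1} = p_n + (h/6)·(k1 + 2k2 + 2k3 + k4).
t=1.600000, p=-0.700000:
  k1 = f(1.600000, -0.700000) = 0.662625
  k2 = f(1.855000, -0.531031) = 0.172127
  k3 = f(1.855000, -0.656107) = 0.297204
  k4 = f(2.110000, -0.548426) = -0.108794
  p ← -0.700000 + (0.51/6)·(k1 + 2k2 + 2k3 + k4) = -0.573138
t=2.110000, p=-0.573138:
  k1 = f(2.110000, -0.573138) = -0.084082
  k2 = f(2.365000, -0.594579) = -0.318453
  k3 = f(2.365000, -0.654343) = -0.258688
  k4 = f(2.620000, -0.705069) = -0.404725
  p ← -0.573138 + (0.51/6)·(k1 + 2k2 + 2k3 + k4) = -0.712800
p(2.62) ≈ -0.7128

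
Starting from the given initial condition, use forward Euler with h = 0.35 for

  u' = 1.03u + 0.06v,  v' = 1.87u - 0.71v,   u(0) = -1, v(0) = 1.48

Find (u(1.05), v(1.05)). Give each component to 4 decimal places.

-2.4587, -1.5729

Euler on (u,v): u_{n+1} = u_n + h·u', v_{n+1} = v_n + h·v'.
0.000000: (-1.000000, 1.480000); f=(-0.941200, -2.920800) → (-1.329420, 0.457720)
0.350000: (-1.329420, 0.457720); f=(-1.341839, -2.810997) → (-1.799064, -0.526129)
0.700000: (-1.799064, -0.526129); f=(-1.884603, -2.990698) → (-2.458675, -1.572873)
(u(1.05), v(1.05)) ≈ (-2.4587, -1.5729)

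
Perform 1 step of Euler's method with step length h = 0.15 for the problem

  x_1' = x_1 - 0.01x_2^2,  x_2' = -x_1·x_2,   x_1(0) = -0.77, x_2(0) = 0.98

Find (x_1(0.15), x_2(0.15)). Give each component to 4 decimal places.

-0.8869, 1.0932

Euler on (x_1,x_2): x_1_{n+1} = x_1_n + h·x_1', x_2_{n+1} = x_2_n + h·x_2'.
0.000000: (-0.770000, 0.980000); f=(-0.779604, 0.754600) → (-0.886941, 1.093190)
(x_1(0.15), x_2(0.15)) ≈ (-0.8869, 1.0932)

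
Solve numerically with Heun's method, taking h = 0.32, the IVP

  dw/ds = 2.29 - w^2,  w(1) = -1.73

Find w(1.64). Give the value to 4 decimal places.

Heun: k1 = f(s_n, w_n); k2 = f(s_n + h, w_n + h·k1); w_{n+1} = w_n + (h/2)·(k1 + k2).
s=1.000000, w=-1.730000:
  k1 = f(1.000000, -1.730000) = -0.702900
  k2 = f(1.320000, -1.954928) = -1.531743
  w ← -1.730000 + (0.32/2)·(-0.702900 + (-1.531743)) = -2.087543
s=1.320000, w=-2.087543:
  k1 = f(1.320000, -2.087543) = -2.067836
  k2 = f(1.640000, -2.749250) = -5.268377
  w ← -2.087543 + (0.32/2)·(-2.067836 + (-5.268377)) = -3.261337
w(1.64) ≈ -3.2613

-3.2613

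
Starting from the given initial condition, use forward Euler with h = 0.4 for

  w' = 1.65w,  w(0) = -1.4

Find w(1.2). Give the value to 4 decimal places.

-6.4040

Euler: w_{n+1} = w_n + h·f(t_n, w_n).
t=0.000000, w=-1.400000: f=-2.310000 → w ← -1.400000 + 0.4·(-2.310000) = -2.324000
t=0.400000, w=-2.324000: f=-3.834600 → w ← -2.324000 + 0.4·(-3.834600) = -3.857840
t=0.800000, w=-3.857840: f=-6.365436 → w ← -3.857840 + 0.4·(-6.365436) = -6.404014
w(1.2) ≈ -6.4040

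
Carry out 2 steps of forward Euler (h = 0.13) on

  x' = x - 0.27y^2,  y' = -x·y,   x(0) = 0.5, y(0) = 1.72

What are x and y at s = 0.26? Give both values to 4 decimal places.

0.4303, 1.5118

Euler on (x,y): x_{n+1} = x_n + h·x', y_{n+1} = y_n + h·y'.
0.000000: (0.500000, 1.720000); f=(-0.298768, -0.860000) → (0.461160, 1.608200)
0.130000: (0.461160, 1.608200); f=(-0.237143, -0.741638) → (0.430332, 1.511787)
(x(0.26), y(0.26)) ≈ (0.4303, 1.5118)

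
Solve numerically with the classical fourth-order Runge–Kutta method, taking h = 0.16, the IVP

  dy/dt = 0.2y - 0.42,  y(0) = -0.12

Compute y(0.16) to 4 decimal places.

RK4: k1 = f(t_n, y_n); k2 = f(t_n + h/2, y_n + (h/2)·k1); k3 = f(t_n + h/2, y_n + (h/2)·k2); k4 = f(t_n + h, y_n + h·k3); y_{n+1} = y_n + (h/6)·(k1 + 2k2 + 2k3 + k4).
t=0.000000, y=-0.120000:
  k1 = f(0.000000, -0.120000) = -0.444000
  k2 = f(0.080000, -0.155520) = -0.451104
  k3 = f(0.080000, -0.156088) = -0.451218
  k4 = f(0.160000, -0.192195) = -0.458439
  y ← -0.120000 + (0.16/6)·(k1 + 2k2 + 2k3 + k4) = -0.192189
y(0.16) ≈ -0.1922

-0.1922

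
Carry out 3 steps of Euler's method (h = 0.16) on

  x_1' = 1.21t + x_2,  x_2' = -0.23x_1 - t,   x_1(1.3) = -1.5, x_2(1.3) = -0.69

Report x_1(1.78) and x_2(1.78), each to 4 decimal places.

Euler on (x_1,x_2): x_1_{n+1} = x_1_n + h·x_1', x_2_{n+1} = x_2_n + h·x_2'.
1.300000: (-1.500000, -0.690000); f=(0.883000, -0.955000) → (-1.358720, -0.842800)
1.460000: (-1.358720, -0.842800); f=(0.923800, -1.147494) → (-1.210912, -1.026399)
1.620000: (-1.210912, -1.026399); f=(0.933801, -1.341490) → (-1.061504, -1.241038)
(x_1(1.78), x_2(1.78)) ≈ (-1.0615, -1.2410)

-1.0615, -1.2410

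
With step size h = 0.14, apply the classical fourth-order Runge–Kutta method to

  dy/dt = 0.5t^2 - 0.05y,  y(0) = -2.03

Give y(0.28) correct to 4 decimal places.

RK4: k1 = f(t_n, y_n); k2 = f(t_n + h/2, y_n + (h/2)·k1); k3 = f(t_n + h/2, y_n + (h/2)·k2); k4 = f(t_n + h, y_n + h·k3); y_{n+1} = y_n + (h/6)·(k1 + 2k2 + 2k3 + k4).
t=0.000000, y=-2.030000:
  k1 = f(0.000000, -2.030000) = 0.101500
  k2 = f(0.070000, -2.022895) = 0.103595
  k3 = f(0.070000, -2.022748) = 0.103587
  k4 = f(0.140000, -2.015498) = 0.110575
  y ← -2.030000 + (0.14/6)·(k1 + 2k2 + 2k3 + k4) = -2.015383
t=0.140000, y=-2.015383:
  k1 = f(0.140000, -2.015383) = 0.110569
  k2 = f(0.210000, -2.007643) = 0.122432
  k3 = f(0.210000, -2.006813) = 0.122391
  k4 = f(0.280000, -1.998248) = 0.139112
  y ← -2.015383 + (0.14/6)·(k1 + 2k2 + 2k3 + k4) = -1.998132
y(0.28) ≈ -1.9981

-1.9981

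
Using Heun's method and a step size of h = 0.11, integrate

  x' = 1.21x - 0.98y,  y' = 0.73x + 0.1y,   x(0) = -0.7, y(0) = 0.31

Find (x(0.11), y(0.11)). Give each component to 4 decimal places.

-0.8322, 0.2518

Heun on (x,y): k1 = f(t_n, state_n); k2 = f(t_n + h, state_n + h·k1); state_{n+1} = state_n + (h/2)·(k1 + k2).
0.000000: (-0.700000, 0.310000)
  k1 = (-1.150800, -0.480000)
  predictor → (-0.826588, 0.257200)
  k2 = (-1.252227, -0.577689)
  → (-0.832167, 0.251827)
(x(0.11), y(0.11)) ≈ (-0.8322, 0.2518)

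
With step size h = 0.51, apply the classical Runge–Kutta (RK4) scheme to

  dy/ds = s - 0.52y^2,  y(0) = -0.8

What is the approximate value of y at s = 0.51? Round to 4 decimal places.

-0.8621

RK4: k1 = f(s_n, y_n); k2 = f(s_n + h/2, y_n + (h/2)·k1); k3 = f(s_n + h/2, y_n + (h/2)·k2); k4 = f(s_n + h, y_n + h·k3); y_{n+1} = y_n + (h/6)·(k1 + 2k2 + 2k3 + k4).
s=0.000000, y=-0.800000:
  k1 = f(0.000000, -0.800000) = -0.332800
  k2 = f(0.255000, -0.884864) = -0.152152
  k3 = f(0.255000, -0.838799) = -0.110863
  k4 = f(0.510000, -0.856540) = 0.128496
  y ← -0.800000 + (0.51/6)·(k1 + 2k2 + 2k3 + k4) = -0.862078
y(0.51) ≈ -0.8621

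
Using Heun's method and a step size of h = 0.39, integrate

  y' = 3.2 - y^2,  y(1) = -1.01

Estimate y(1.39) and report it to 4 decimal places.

0.0341

Heun: k1 = f(s_n, y_n); k2 = f(s_n + h, y_n + h·k1); y_{n+1} = y_n + (h/2)·(k1 + k2).
s=1.000000, y=-1.010000:
  k1 = f(1.000000, -1.010000) = 2.179900
  k2 = f(1.390000, -0.159839) = 3.174451
  y ← -1.010000 + (0.39/2)·(2.179900 + 3.174451) = 0.034099
y(1.39) ≈ 0.0341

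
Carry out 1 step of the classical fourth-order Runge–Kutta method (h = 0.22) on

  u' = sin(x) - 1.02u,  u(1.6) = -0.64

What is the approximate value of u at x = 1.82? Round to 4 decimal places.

-0.3167

RK4: k1 = f(x_n, u_n); k2 = f(x_n + h/2, u_n + (h/2)·k1); k3 = f(x_n + h/2, u_n + (h/2)·k2); k4 = f(x_n + h, u_n + h·k3); u_{n+1} = u_n + (h/6)·(k1 + 2k2 + 2k3 + k4).
x=1.600000, u=-0.640000:
  k1 = f(1.600000, -0.640000) = 1.652374
  k2 = f(1.710000, -0.458239) = 1.457730
  k3 = f(1.710000, -0.479650) = 1.479569
  k4 = f(1.820000, -0.314495) = 1.289894
  u ← -0.640000 + (0.22/6)·(k1 + 2k2 + 2k3 + k4) = -0.316715
u(1.82) ≈ -0.3167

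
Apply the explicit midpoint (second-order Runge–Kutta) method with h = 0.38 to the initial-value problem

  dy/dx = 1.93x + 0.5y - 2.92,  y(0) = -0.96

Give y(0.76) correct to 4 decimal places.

Midpoint: k1 = f(x_n, y_n); k2 = f(x_n + h/2, y_n + (h/2)·k1); y_{n+1} = y_n + h·k2.
x=0.000000, y=-0.960000:
  k1 = f(0.000000, -0.960000) = -3.400000
  k2 = f(0.190000, -1.606000) = -3.356300
  y ← -0.960000 + 0.38·(-3.356300) = -2.235394
x=0.380000, y=-2.235394:
  k1 = f(0.380000, -2.235394) = -3.304297
  k2 = f(0.570000, -2.863210) = -3.251505
  y ← -2.235394 + 0.38·(-3.251505) = -3.470966
y(0.76) ≈ -3.4710

-3.4710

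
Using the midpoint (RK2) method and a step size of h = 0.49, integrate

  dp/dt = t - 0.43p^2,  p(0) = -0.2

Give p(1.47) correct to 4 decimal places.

0.8180

Midpoint: k1 = f(t_n, p_n); k2 = f(t_n + h/2, p_n + (h/2)·k1); p_{n+1} = p_n + h·k2.
t=0.000000, p=-0.200000:
  k1 = f(0.000000, -0.200000) = -0.017200
  k2 = f(0.245000, -0.204214) = 0.227068
  p ← -0.200000 + 0.49·0.227068 = -0.088737
t=0.490000, p=-0.088737:
  k1 = f(0.490000, -0.088737) = 0.486614
  k2 = f(0.735000, 0.030484) = 0.734600
  p ← -0.088737 + 0.49·0.734600 = 0.271217
t=0.980000, p=0.271217:
  k1 = f(0.980000, 0.271217) = 0.948370
  k2 = f(1.225000, 0.503568) = 1.115960
  p ← 0.271217 + 0.49·1.115960 = 0.818038
p(1.47) ≈ 0.8180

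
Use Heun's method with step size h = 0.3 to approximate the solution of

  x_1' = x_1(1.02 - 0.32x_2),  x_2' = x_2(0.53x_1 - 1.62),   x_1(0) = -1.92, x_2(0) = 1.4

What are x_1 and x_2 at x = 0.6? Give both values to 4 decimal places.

Heun on (x_1,x_2): k1 = f(x_n, state_n); k2 = f(x_n + h, state_n + h·k1); state_{n+1} = state_n + (h/2)·(k1 + k2).
0.000000: (-1.920000, 1.400000)
  k1 = (-1.098240, -3.692640)
  predictor → (-2.249472, 0.292208)
  k2 = (-2.084121, -0.821753)
  → (-2.397354, 0.722841)
0.300000: (-2.397354, 0.722841)
  k1 = (-1.890771, -2.089443)
  predictor → (-2.964586, 0.096008)
  k2 = (-2.932797, -0.306384)
  → (-3.120889, 0.363467)
(x_1(0.6), x_2(0.6)) ≈ (-3.1209, 0.3635)

-3.1209, 0.3635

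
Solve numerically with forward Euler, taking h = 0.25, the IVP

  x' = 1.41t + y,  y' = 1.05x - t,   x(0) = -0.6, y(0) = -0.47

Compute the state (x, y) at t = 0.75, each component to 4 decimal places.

Euler on (x,y): x_{n+1} = x_n + h·x', y_{n+1} = y_n + h·y'.
0.000000: (-0.600000, -0.470000); f=(-0.470000, -0.630000) → (-0.717500, -0.627500)
0.250000: (-0.717500, -0.627500); f=(-0.275000, -1.003375) → (-0.786250, -0.878344)
0.500000: (-0.786250, -0.878344); f=(-0.173344, -1.325563) → (-0.829586, -1.209734)
(x(0.75), y(0.75)) ≈ (-0.8296, -1.2097)

-0.8296, -1.2097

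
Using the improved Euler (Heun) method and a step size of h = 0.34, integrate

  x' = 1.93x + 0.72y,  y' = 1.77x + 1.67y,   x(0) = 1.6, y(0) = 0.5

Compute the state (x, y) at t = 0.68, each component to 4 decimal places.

Heun on (x,y): k1 = f(t_n, state_n); k2 = f(t_n + h, state_n + h·k1); state_{n+1} = state_n + (h/2)·(k1 + k2).
0.000000: (1.600000, 0.500000)
  k1 = (3.448000, 3.667000)
  predictor → (2.772320, 1.746780)
  k2 = (6.608259, 7.824129)
  → (3.309564, 2.453492)
0.340000: (3.309564, 2.453492)
  k1 = (8.153973, 9.955260)
  predictor → (6.081915, 5.838280)
  k2 = (15.941657, 20.514917)
  → (7.405821, 7.633422)
(x(0.68), y(0.68)) ≈ (7.4058, 7.6334)

7.4058, 7.6334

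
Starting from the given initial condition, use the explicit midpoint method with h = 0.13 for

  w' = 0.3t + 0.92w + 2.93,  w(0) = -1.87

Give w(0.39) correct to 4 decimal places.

Midpoint: k1 = f(t_n, w_n); k2 = f(t_n + h/2, w_n + (h/2)·k1); w_{n+1} = w_n + h·k2.
t=0.000000, w=-1.870000:
  k1 = f(0.000000, -1.870000) = 1.209600
  k2 = f(0.065000, -1.791376) = 1.301434
  w ← -1.870000 + 0.13·1.301434 = -1.700814
t=0.130000, w=-1.700814:
  k1 = f(0.130000, -1.700814) = 1.404252
  k2 = f(0.195000, -1.609537) = 1.507726
  w ← -1.700814 + 0.13·1.507726 = -1.504809
t=0.260000, w=-1.504809:
  k1 = f(0.260000, -1.504809) = 1.623576
  k2 = f(0.325000, -1.399277) = 1.740165
  w ← -1.504809 + 0.13·1.740165 = -1.278588
w(0.39) ≈ -1.2786

-1.2786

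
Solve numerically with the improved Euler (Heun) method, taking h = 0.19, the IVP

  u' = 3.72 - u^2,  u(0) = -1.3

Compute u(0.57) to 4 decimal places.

Heun: k1 = f(x_n, u_n); k2 = f(x_n + h, u_n + h·k1); u_{n+1} = u_n + (h/2)·(k1 + k2).
x=0.000000, u=-1.300000:
  k1 = f(0.000000, -1.300000) = 2.030000
  k2 = f(0.190000, -0.914300) = 2.884056
  u ← -1.300000 + (0.19/2)·(2.030000 + 2.884056) = -0.833165
x=0.190000, u=-0.833165:
  k1 = f(0.190000, -0.833165) = 3.025837
  k2 = f(0.380000, -0.258256) = 3.653304
  u ← -0.833165 + (0.19/2)·(3.025837 + 3.653304) = -0.198646
x=0.380000, u=-0.198646:
  k1 = f(0.380000, -0.198646) = 3.680540
  k2 = f(0.570000, 0.500656) = 3.469343
  u ← -0.198646 + (0.19/2)·(3.680540 + 3.469343) = 0.480593
u(0.57) ≈ 0.4806

0.4806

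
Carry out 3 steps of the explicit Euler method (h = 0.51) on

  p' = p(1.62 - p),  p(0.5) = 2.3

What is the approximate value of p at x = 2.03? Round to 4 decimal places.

Euler: p_{n+1} = p_n + h·f(x_n, p_n).
x=0.500000, p=2.300000: f=-1.564000 → p ← 2.300000 + 0.51·(-1.564000) = 1.502360
x=1.010000, p=1.502360: f=0.176738 → p ← 1.502360 + 0.51·0.176738 = 1.592496
x=1.520000, p=1.592496: f=0.043800 → p ← 1.592496 + 0.51·0.043800 = 1.614834
p(2.03) ≈ 1.6148

1.6148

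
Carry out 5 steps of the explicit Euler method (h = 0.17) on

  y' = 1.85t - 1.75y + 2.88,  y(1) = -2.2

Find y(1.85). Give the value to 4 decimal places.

2.2619

Euler: y_{n+1} = y_n + h·f(t_n, y_n).
t=1.000000, y=-2.200000: f=8.580000 → y ← -2.200000 + 0.17·8.580000 = -0.741400
t=1.170000, y=-0.741400: f=6.341950 → y ← -0.741400 + 0.17·6.341950 = 0.336732
t=1.340000, y=0.336732: f=4.769720 → y ← 0.336732 + 0.17·4.769720 = 1.147584
t=1.510000, y=1.147584: f=3.665228 → y ← 1.147584 + 0.17·3.665228 = 1.770673
t=1.680000, y=1.770673: f=2.889323 → y ← 1.770673 + 0.17·2.889323 = 2.261858
y(1.85) ≈ 2.2619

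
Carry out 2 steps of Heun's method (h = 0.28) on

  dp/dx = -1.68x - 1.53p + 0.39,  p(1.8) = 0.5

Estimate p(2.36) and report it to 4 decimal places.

Heun: k1 = f(x_n, p_n); k2 = f(x_n + h, p_n + h·k1); p_{n+1} = p_n + (h/2)·(k1 + k2).
x=1.800000, p=0.500000:
  k1 = f(1.800000, 0.500000) = -3.399000
  k2 = f(2.080000, -0.451720) = -2.413268
  p ← 0.500000 + (0.28/2)·(-3.399000 + (-2.413268)) = -0.313718
x=2.080000, p=-0.313718:
  k1 = f(2.080000, -0.313718) = -2.624412
  k2 = f(2.360000, -1.048553) = -1.970514
  p ← -0.313718 + (0.28/2)·(-2.624412 + (-1.970514)) = -0.957007
p(2.36) ≈ -0.9570

-0.9570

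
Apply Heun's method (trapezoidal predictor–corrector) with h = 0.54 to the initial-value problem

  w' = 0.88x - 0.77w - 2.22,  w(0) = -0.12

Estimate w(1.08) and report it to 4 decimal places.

-1.2228

Heun: k1 = f(x_n, w_n); k2 = f(x_n + h, w_n + h·k1); w_{n+1} = w_n + (h/2)·(k1 + k2).
x=0.000000, w=-0.120000:
  k1 = f(0.000000, -0.120000) = -2.127600
  k2 = f(0.540000, -1.268904) = -0.767744
  w ← -0.120000 + (0.54/2)·(-2.127600 + (-0.767744)) = -0.901743
x=0.540000, w=-0.901743:
  k1 = f(0.540000, -0.901743) = -1.050458
  k2 = f(1.080000, -1.468990) = -0.138478
  w ← -0.901743 + (0.54/2)·(-1.050458 + (-0.138478)) = -1.222755
w(1.08) ≈ -1.2228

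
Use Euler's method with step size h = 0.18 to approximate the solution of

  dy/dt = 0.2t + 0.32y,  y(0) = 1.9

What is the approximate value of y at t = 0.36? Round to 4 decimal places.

Euler: y_{n+1} = y_n + h·f(t_n, y_n).
t=0.000000, y=1.900000: f=0.608000 → y ← 1.900000 + 0.18·0.608000 = 2.009440
t=0.180000, y=2.009440: f=0.679021 → y ← 2.009440 + 0.18·0.679021 = 2.131664
y(0.36) ≈ 2.1317

2.1317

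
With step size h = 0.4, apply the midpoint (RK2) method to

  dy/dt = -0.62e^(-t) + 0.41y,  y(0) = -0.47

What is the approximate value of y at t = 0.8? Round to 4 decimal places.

Midpoint: k1 = f(t_n, y_n); k2 = f(t_n + h/2, y_n + (h/2)·k1); y_{n+1} = y_n + h·k2.
t=0.000000, y=-0.470000:
  k1 = f(0.000000, -0.470000) = -0.812700
  k2 = f(0.200000, -0.632540) = -0.766954
  y ← -0.470000 + 0.4·(-0.766954) = -0.776782
t=0.400000, y=-0.776782:
  k1 = f(0.400000, -0.776782) = -0.734079
  k2 = f(0.600000, -0.923598) = -0.718938
  y ← -0.776782 + 0.4·(-0.718938) = -1.064357
y(0.8) ≈ -1.0644

-1.0644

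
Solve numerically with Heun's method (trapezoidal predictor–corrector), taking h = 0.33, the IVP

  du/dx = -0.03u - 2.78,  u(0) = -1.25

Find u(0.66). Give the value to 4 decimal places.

Heun: k1 = f(x_n, u_n); k2 = f(x_n + h, u_n + h·k1); u_{n+1} = u_n + (h/2)·(k1 + k2).
x=0.000000, u=-1.250000:
  k1 = f(0.000000, -1.250000) = -2.742500
  k2 = f(0.330000, -2.155025) = -2.715349
  u ← -1.250000 + (0.33/2)·(-2.742500 + (-2.715349)) = -2.150545
x=0.330000, u=-2.150545:
  k1 = f(0.330000, -2.150545) = -2.715484
  k2 = f(0.660000, -3.046655) = -2.688600
  u ← -2.150545 + (0.33/2)·(-2.715484 + (-2.688600)) = -3.042219
u(0.66) ≈ -3.0422

-3.0422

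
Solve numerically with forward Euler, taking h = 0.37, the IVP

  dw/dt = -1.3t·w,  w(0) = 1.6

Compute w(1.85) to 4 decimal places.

Euler: w_{n+1} = w_n + h·f(t_n, w_n).
t=0.000000, w=1.600000: f=0.000000 → w ← 1.600000 + 0.37·0.000000 = 1.600000
t=0.370000, w=1.600000: f=-0.769600 → w ← 1.600000 + 0.37·(-0.769600) = 1.315248
t=0.740000, w=1.315248: f=-1.265269 → w ← 1.315248 + 0.37·(-1.265269) = 0.847099
t=1.110000, w=0.847099: f=-1.222363 → w ← 0.847099 + 0.37·(-1.222363) = 0.394824
t=1.480000, w=0.394824: f=-0.759642 → w ← 0.394824 + 0.37·(-0.759642) = 0.113757
w(1.85) ≈ 0.1138

0.1138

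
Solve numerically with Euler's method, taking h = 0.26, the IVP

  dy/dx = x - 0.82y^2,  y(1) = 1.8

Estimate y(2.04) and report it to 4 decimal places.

1.4172

Euler: y_{n+1} = y_n + h·f(x_n, y_n).
x=1.000000, y=1.800000: f=-1.656800 → y ← 1.800000 + 0.26·(-1.656800) = 1.369232
x=1.260000, y=1.369232: f=-0.277333 → y ← 1.369232 + 0.26·(-0.277333) = 1.297125
x=1.520000, y=1.297125: f=0.140322 → y ← 1.297125 + 0.26·0.140322 = 1.333609
x=1.780000, y=1.333609: f=0.321619 → y ← 1.333609 + 0.26·0.321619 = 1.417230
y(2.04) ≈ 1.4172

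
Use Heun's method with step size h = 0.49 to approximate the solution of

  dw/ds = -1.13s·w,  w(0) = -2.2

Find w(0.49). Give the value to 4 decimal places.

-1.9016

Heun: k1 = f(s_n, w_n); k2 = f(s_n + h, w_n + h·k1); w_{n+1} = w_n + (h/2)·(k1 + k2).
s=0.000000, w=-2.200000:
  k1 = f(0.000000, -2.200000) = 0.000000
  k2 = f(0.490000, -2.200000) = 1.218140
  w ← -2.200000 + (0.49/2)·(0.000000 + 1.218140) = -1.901556
w(0.49) ≈ -1.9016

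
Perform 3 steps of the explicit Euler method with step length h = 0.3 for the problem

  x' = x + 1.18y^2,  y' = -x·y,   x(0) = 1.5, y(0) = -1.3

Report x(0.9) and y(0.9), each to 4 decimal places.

4.5519, 0.0081

Euler on (x,y): x_{n+1} = x_n + h·x', y_{n+1} = y_n + h·y'.
0.000000: (1.500000, -1.300000); f=(3.494200, 1.950000) → (2.548260, -0.715000)
0.300000: (2.548260, -0.715000); f=(3.151505, 1.822006) → (3.493712, -0.168398)
0.600000: (3.493712, -0.168398); f=(3.527174, 0.588335) → (4.551864, 0.008102)
(x(0.9), y(0.9)) ≈ (4.5519, 0.0081)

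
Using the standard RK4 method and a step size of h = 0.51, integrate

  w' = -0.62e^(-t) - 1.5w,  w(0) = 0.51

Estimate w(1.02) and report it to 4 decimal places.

RK4: k1 = f(t_n, w_n); k2 = f(t_n + h/2, w_n + (h/2)·k1); k3 = f(t_n + h/2, w_n + (h/2)·k2); k4 = f(t_n + h, w_n + h·k3); w_{n+1} = w_n + (h/6)·(k1 + 2k2 + 2k3 + k4).
t=0.000000, w=0.510000:
  k1 = f(0.000000, 0.510000) = -1.385000
  k2 = f(0.255000, 0.156825) = -0.715686
  k3 = f(0.255000, 0.327500) = -0.971698
  k4 = f(0.510000, 0.014434) = -0.393958
  w ← 0.510000 + (0.51/6)·(k1 + 2k2 + 2k3 + k4) = 0.071933
t=0.510000, w=0.071933:
  k1 = f(0.510000, 0.071933) = -0.480207
  k2 = f(0.765000, -0.050520) = -0.212728
  k3 = f(0.765000, 0.017688) = -0.315039
  k4 = f(1.020000, -0.088736) = -0.090464
  w ← 0.071933 + (0.51/6)·(k1 + 2k2 + 2k3 + k4) = -0.066294
w(1.02) ≈ -0.0663

-0.0663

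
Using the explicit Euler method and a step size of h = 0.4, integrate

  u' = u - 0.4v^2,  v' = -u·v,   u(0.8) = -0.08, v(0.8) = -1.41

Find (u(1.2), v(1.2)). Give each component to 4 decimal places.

Euler on (u,v): u_{n+1} = u_n + h·u', v_{n+1} = v_n + h·v'.
0.800000: (-0.080000, -1.410000); f=(-0.875240, -0.112800) → (-0.430096, -1.455120)
(u(1.2), v(1.2)) ≈ (-0.4301, -1.4551)

-0.4301, -1.4551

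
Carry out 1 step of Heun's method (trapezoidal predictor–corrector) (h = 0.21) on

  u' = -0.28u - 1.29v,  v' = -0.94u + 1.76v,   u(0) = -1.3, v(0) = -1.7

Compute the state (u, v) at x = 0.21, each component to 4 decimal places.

Heun on (u,v): k1 = f(x_n, state_n); k2 = f(x_n + h, state_n + h·k1); state_{n+1} = state_n + (h/2)·(k1 + k2).
0.000000: (-1.300000, -1.700000)
  k1 = (2.557000, -1.770000)
  predictor → (-0.763030, -2.071700)
  k2 = (2.886141, -2.928944)
  → (-0.728470, -2.193389)
(u(0.21), v(0.21)) ≈ (-0.7285, -2.1934)

-0.7285, -2.1934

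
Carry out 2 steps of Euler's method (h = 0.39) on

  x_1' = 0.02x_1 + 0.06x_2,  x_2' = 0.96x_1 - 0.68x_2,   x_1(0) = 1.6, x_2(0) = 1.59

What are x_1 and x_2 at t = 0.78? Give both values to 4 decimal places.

1.7039, 1.9163

Euler on (x_1,x_2): x_1_{n+1} = x_1_n + h·x_1', x_2_{n+1} = x_2_n + h·x_2'.
0.000000: (1.600000, 1.590000); f=(0.127400, 0.454800) → (1.649686, 1.767372)
0.390000: (1.649686, 1.767372); f=(0.139036, 0.381886) → (1.703910, 1.916307)
(x_1(0.78), x_2(0.78)) ≈ (1.7039, 1.9163)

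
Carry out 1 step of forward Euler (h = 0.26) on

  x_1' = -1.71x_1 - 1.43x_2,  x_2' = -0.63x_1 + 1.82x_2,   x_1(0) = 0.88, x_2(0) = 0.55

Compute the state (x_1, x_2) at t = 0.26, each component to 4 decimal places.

0.2843, 0.6661

Euler on (x_1,x_2): x_1_{n+1} = x_1_n + h·x_1', x_2_{n+1} = x_2_n + h·x_2'.
0.000000: (0.880000, 0.550000); f=(-2.291300, 0.446600) → (0.284262, 0.666116)
(x_1(0.26), x_2(0.26)) ≈ (0.2843, 0.6661)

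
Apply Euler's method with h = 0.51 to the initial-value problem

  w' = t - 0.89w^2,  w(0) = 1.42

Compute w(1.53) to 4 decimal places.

Euler: w_{n+1} = w_n + h·f(t_n, w_n).
t=0.000000, w=1.420000: f=-1.794596 → w ← 1.420000 + 0.51·(-1.794596) = 0.504756
t=0.510000, w=0.504756: f=0.283247 → w ← 0.504756 + 0.51·0.283247 = 0.649212
t=1.020000, w=0.649212: f=0.644886 → w ← 0.649212 + 0.51·0.644886 = 0.978104
w(1.53) ≈ 0.9781

0.9781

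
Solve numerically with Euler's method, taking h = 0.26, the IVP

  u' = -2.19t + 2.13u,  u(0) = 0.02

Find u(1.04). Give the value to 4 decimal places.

Euler: u_{n+1} = u_n + h·f(t_n, u_n).
t=0.000000, u=0.020000: f=0.042600 → u ← 0.020000 + 0.26·0.042600 = 0.031076
t=0.260000, u=0.031076: f=-0.503208 → u ← 0.031076 + 0.26·(-0.503208) = -0.099758
t=0.520000, u=-0.099758: f=-1.351285 → u ← -0.099758 + 0.26·(-1.351285) = -0.451092
t=0.780000, u=-0.451092: f=-2.669026 → u ← -0.451092 + 0.26·(-2.669026) = -1.145039
u(1.04) ≈ -1.1450

-1.1450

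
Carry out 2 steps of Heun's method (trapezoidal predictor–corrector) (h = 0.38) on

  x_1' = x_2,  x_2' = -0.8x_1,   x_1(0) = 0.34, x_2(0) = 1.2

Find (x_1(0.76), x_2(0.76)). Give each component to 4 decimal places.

Heun on (x_1,x_2): k1 = f(x_n, state_n); k2 = f(x_n + h, state_n + h·k1); state_{n+1} = state_n + (h/2)·(k1 + k2).
0.000000: (0.340000, 1.200000)
  k1 = (1.200000, -0.272000)
  predictor → (0.796000, 1.096640)
  k2 = (1.096640, -0.636800)
  → (0.776362, 1.027328)
0.380000: (0.776362, 1.027328)
  k1 = (1.027328, -0.621089)
  predictor → (1.166746, 0.791314)
  k2 = (0.791314, -0.933397)
  → (1.121904, 0.731976)
(x_1(0.76), x_2(0.76)) ≈ (1.1219, 0.7320)

1.1219, 0.7320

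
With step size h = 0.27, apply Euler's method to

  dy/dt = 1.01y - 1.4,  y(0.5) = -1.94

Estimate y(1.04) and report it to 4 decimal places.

-4.0014

Euler: y_{n+1} = y_n + h·f(t_n, y_n).
t=0.500000, y=-1.940000: f=-3.359400 → y ← -1.940000 + 0.27·(-3.359400) = -2.847038
t=0.770000, y=-2.847038: f=-4.275508 → y ← -2.847038 + 0.27·(-4.275508) = -4.001425
y(1.04) ≈ -4.0014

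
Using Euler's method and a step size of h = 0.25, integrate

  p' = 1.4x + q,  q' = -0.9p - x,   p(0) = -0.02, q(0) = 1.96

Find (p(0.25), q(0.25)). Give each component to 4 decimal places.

0.4700, 1.9645

Euler on (p,q): p_{n+1} = p_n + h·p', q_{n+1} = q_n + h·q'.
0.000000: (-0.020000, 1.960000); f=(1.960000, 0.018000) → (0.470000, 1.964500)
(p(0.25), q(0.25)) ≈ (0.4700, 1.9645)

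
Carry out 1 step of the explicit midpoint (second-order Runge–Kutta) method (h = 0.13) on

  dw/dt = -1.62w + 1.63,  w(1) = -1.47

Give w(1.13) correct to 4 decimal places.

-1.0034

Midpoint: k1 = f(t_n, w_n); k2 = f(t_n + h/2, w_n + (h/2)·k1); w_{n+1} = w_n + h·k2.
t=1.000000, w=-1.470000:
  k1 = f(1.000000, -1.470000) = 4.011400
  k2 = f(1.065000, -1.209259) = 3.589000
  w ← -1.470000 + 0.13·3.589000 = -1.003430
w(1.13) ≈ -1.0034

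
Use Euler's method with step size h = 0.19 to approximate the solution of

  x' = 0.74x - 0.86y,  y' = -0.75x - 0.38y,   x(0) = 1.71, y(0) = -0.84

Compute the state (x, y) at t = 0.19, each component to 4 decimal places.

Euler on (x,y): x_{n+1} = x_n + h·x', y_{n+1} = y_n + h·y'.
0.000000: (1.710000, -0.840000); f=(1.987800, -0.963300) → (2.087682, -1.023027)
(x(0.19), y(0.19)) ≈ (2.0877, -1.0230)

2.0877, -1.0230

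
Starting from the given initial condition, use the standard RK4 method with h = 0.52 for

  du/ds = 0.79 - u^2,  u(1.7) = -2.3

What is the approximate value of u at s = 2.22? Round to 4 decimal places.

RK4: k1 = f(s_n, u_n); k2 = f(s_n + h/2, u_n + (h/2)·k1); k3 = f(s_n + h/2, u_n + (h/2)·k2); k4 = f(s_n + h, u_n + h·k3); u_{n+1} = u_n + (h/6)·(k1 + 2k2 + 2k3 + k4).
s=1.700000, u=-2.300000:
  k1 = f(1.700000, -2.300000) = -4.500000
  k2 = f(1.960000, -3.470000) = -11.250900
  k3 = f(1.960000, -5.225234) = -26.513070
  k4 = f(2.220000, -16.086797) = -257.995024
  u ← -2.300000 + (0.52/6)·(k1 + 2k2 + 2k3 + k4) = -31.595324
u(2.22) ≈ -31.5953

-31.5953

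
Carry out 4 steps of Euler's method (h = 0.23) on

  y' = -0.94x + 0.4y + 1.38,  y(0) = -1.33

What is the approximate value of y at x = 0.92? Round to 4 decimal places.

-0.7525

Euler: y_{n+1} = y_n + h·f(x_n, y_n).
x=0.000000, y=-1.330000: f=0.848000 → y ← -1.330000 + 0.23·0.848000 = -1.134960
x=0.230000, y=-1.134960: f=0.709816 → y ← -1.134960 + 0.23·0.709816 = -0.971702
x=0.460000, y=-0.971702: f=0.558919 → y ← -0.971702 + 0.23·0.558919 = -0.843151
x=0.690000, y=-0.843151: f=0.394140 → y ← -0.843151 + 0.23·0.394140 = -0.752499
y(0.92) ≈ -0.7525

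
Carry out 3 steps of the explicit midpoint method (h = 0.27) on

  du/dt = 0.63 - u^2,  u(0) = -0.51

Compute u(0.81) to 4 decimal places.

-0.0957

Midpoint: k1 = f(t_n, u_n); k2 = f(t_n + h/2, u_n + (h/2)·k1); u_{n+1} = u_n + h·k2.
t=0.000000, u=-0.510000:
  k1 = f(0.000000, -0.510000) = 0.369900
  k2 = f(0.135000, -0.460064) = 0.418342
  u ← -0.510000 + 0.27·0.418342 = -0.397048
t=0.270000, u=-0.397048:
  k1 = f(0.270000, -0.397048) = 0.472353
  k2 = f(0.405000, -0.333280) = 0.518924
  u ← -0.397048 + 0.27·0.518924 = -0.256938
t=0.540000, u=-0.256938:
  k1 = f(0.540000, -0.256938) = 0.563983
  k2 = f(0.675000, -0.180801) = 0.597311
  u ← -0.256938 + 0.27·0.597311 = -0.095664
u(0.81) ≈ -0.0957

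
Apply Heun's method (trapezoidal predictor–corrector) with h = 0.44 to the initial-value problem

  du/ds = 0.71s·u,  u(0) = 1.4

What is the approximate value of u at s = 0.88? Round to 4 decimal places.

1.8330

Heun: k1 = f(s_n, u_n); k2 = f(s_n + h, u_n + h·k1); u_{n+1} = u_n + (h/2)·(k1 + k2).
s=0.000000, u=1.400000:
  k1 = f(0.000000, 1.400000) = 0.000000
  k2 = f(0.440000, 1.400000) = 0.437360
  u ← 1.400000 + (0.44/2)·(0.000000 + 0.437360) = 1.496219
s=0.440000, u=1.496219:
  k1 = f(0.440000, 1.496219) = 0.467419
  k2 = f(0.880000, 1.701884) = 1.063337
  u ← 1.496219 + (0.44/2)·(0.467419 + 1.063337) = 1.832985
u(0.88) ≈ 1.8330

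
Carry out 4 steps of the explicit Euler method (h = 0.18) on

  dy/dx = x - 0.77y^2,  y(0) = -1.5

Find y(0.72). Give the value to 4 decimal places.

-3.8994

Euler: y_{n+1} = y_n + h·f(x_n, y_n).
x=0.000000, y=-1.500000: f=-1.732500 → y ← -1.500000 + 0.18·(-1.732500) = -1.811850
x=0.180000, y=-1.811850: f=-2.347756 → y ← -1.811850 + 0.18·(-2.347756) = -2.234446
x=0.360000, y=-2.234446: f=-3.484417 → y ← -2.234446 + 0.18·(-3.484417) = -2.861641
x=0.540000, y=-2.861641: f=-5.765523 → y ← -2.861641 + 0.18·(-5.765523) = -3.899435
y(0.72) ≈ -3.8994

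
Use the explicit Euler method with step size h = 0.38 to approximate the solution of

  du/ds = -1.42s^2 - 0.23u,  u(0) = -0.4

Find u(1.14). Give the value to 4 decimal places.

-0.6868

Euler: u_{n+1} = u_n + h·f(s_n, u_n).
s=0.000000, u=-0.400000: f=0.092000 → u ← -0.400000 + 0.38·0.092000 = -0.365040
s=0.380000, u=-0.365040: f=-0.121089 → u ← -0.365040 + 0.38·(-0.121089) = -0.411054
s=0.760000, u=-0.411054: f=-0.725650 → u ← -0.411054 + 0.38·(-0.725650) = -0.686801
u(1.14) ≈ -0.6868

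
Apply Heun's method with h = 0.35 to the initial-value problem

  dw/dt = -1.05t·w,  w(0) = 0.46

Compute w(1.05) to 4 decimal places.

0.2581

Heun: k1 = f(t_n, w_n); k2 = f(t_n + h, w_n + h·k1); w_{n+1} = w_n + (h/2)·(k1 + k2).
t=0.000000, w=0.460000:
  k1 = f(0.000000, 0.460000) = 0.000000
  k2 = f(0.350000, 0.460000) = -0.169050
  w ← 0.460000 + (0.35/2)·(0.000000 + (-0.169050)) = 0.430416
t=0.350000, w=0.430416:
  k1 = f(0.350000, 0.430416) = -0.158178
  k2 = f(0.700000, 0.375054) = -0.275665
  w ← 0.430416 + (0.35/2)·(-0.158178 + (-0.275665)) = 0.354494
t=0.700000, w=0.354494:
  k1 = f(0.700000, 0.354494) = -0.260553
  k2 = f(1.050000, 0.263300) = -0.290289
  w ← 0.354494 + (0.35/2)·(-0.260553 + (-0.290289)) = 0.258097
w(1.05) ≈ 0.2581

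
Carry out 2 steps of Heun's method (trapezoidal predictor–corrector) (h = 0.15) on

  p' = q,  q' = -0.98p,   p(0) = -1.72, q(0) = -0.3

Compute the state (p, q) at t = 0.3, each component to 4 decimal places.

Heun on (p,q): k1 = f(t_n, state_n); k2 = f(t_n + h, state_n + h·k1); state_{n+1} = state_n + (h/2)·(k1 + k2).
0.000000: (-1.720000, -0.300000)
  k1 = (-0.300000, 1.685600)
  predictor → (-1.765000, -0.047160)
  k2 = (-0.047160, 1.729700)
  → (-1.746037, -0.043853)
0.150000: (-1.746037, -0.043853)
  k1 = (-0.043853, 1.711116)
  predictor → (-1.752615, 0.212815)
  k2 = (0.212815, 1.717563)
  → (-1.733365, 0.213298)
(p(0.3), q(0.3)) ≈ (-1.7334, 0.2133)

-1.7334, 0.2133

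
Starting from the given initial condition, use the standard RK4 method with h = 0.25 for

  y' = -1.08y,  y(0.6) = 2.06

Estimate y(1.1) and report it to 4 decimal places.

RK4: k1 = f(t_n, y_n); k2 = f(t_n + h/2, y_n + (h/2)·k1); k3 = f(t_n + h/2, y_n + (h/2)·k2); k4 = f(t_n + h, y_n + h·k3); y_{n+1} = y_n + (h/6)·(k1 + 2k2 + 2k3 + k4).
t=0.600000, y=2.060000:
  k1 = f(0.600000, 2.060000) = -2.224800
  k2 = f(0.725000, 1.781900) = -1.924452
  k3 = f(0.725000, 1.819443) = -1.964999
  k4 = f(0.850000, 1.568750) = -1.694250
  y ← 2.060000 + (0.25/6)·(k1 + 2k2 + 2k3 + k4) = 1.572585
t=0.850000, y=1.572585:
  k1 = f(0.850000, 1.572585) = -1.698392
  k2 = f(0.975000, 1.360286) = -1.469109
  k3 = f(0.975000, 1.388947) = -1.500062
  k4 = f(1.100000, 1.197570) = -1.293375
  y ← 1.572585 + (0.25/6)·(k1 + 2k2 + 2k3 + k4) = 1.200497
y(1.1) ≈ 1.2005

1.2005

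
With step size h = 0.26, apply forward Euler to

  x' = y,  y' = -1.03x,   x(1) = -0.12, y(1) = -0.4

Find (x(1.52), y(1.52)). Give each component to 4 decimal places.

Euler on (x,y): x_{n+1} = x_n + h·x', y_{n+1} = y_n + h·y'.
1.000000: (-0.120000, -0.400000); f=(-0.400000, 0.123600) → (-0.224000, -0.367864)
1.260000: (-0.224000, -0.367864); f=(-0.367864, 0.230720) → (-0.319645, -0.307877)
(x(1.52), y(1.52)) ≈ (-0.3196, -0.3079)

-0.3196, -0.3079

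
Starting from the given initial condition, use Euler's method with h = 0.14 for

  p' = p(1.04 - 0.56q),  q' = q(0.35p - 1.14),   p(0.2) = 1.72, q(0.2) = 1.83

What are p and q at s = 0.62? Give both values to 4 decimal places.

Euler on (p,q): p_{n+1} = p_n + h·p', q_{n+1} = q_n + h·q'.
0.200000: (1.720000, 1.830000); f=(0.026144, -0.984540) → (1.723660, 1.692164)
0.340000: (1.723660, 1.692164); f=(0.159245, -0.908217) → (1.745955, 1.565014)
0.480000: (1.745955, 1.565014); f=(0.285624, -0.827761) → (1.785942, 1.449128)
(p(0.62), q(0.62)) ≈ (1.7859, 1.4491)

1.7859, 1.4491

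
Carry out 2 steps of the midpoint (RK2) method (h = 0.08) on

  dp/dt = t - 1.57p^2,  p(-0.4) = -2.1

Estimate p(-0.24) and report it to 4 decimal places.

Midpoint: k1 = f(t_n, p_n); k2 = f(t_n + h/2, p_n + (h/2)·k1); p_{n+1} = p_n + h·k2.
t=-0.400000, p=-2.100000:
  k1 = f(-0.400000, -2.100000) = -7.323700
  k2 = f(-0.360000, -2.392948) = -9.350134
  p ← -2.100000 + 0.08·(-9.350134) = -2.848011
t=-0.320000, p=-2.848011:
  k1 = f(-0.320000, -2.848011) = -13.054529
  k2 = f(-0.280000, -3.370192) = -18.112364
  p ← -2.848011 + 0.08·(-18.112364) = -4.297000
p(-0.24) ≈ -4.2970

-4.2970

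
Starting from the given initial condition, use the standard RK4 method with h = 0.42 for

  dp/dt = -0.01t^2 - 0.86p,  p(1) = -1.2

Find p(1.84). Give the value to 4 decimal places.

-0.5961

RK4: k1 = f(t_n, p_n); k2 = f(t_n + h/2, p_n + (h/2)·k1); k3 = f(t_n + h/2, p_n + (h/2)·k2); k4 = f(t_n + h, p_n + h·k3); p_{n+1} = p_n + (h/6)·(k1 + 2k2 + 2k3 + k4).
t=1.000000, p=-1.200000:
  k1 = f(1.000000, -1.200000) = 1.022000
  k2 = f(1.210000, -0.985380) = 0.832786
  k3 = f(1.210000, -1.025115) = 0.866958
  k4 = f(1.420000, -0.835878) = 0.698691
  p ← -1.200000 + (0.42/6)·(k1 + 2k2 + 2k3 + k4) = -0.841588
t=1.420000, p=-0.841588:
  k1 = f(1.420000, -0.841588) = 0.703601
  k2 = f(1.630000, -0.693831) = 0.570126
  k3 = f(1.630000, -0.721861) = 0.594232
  k4 = f(1.840000, -0.592010) = 0.475273
  p ← -0.841588 + (0.42/6)·(k1 + 2k2 + 2k3 + k4) = -0.596056
p(1.84) ≈ -0.5961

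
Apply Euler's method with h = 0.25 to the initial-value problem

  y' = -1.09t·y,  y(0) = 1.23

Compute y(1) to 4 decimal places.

Euler: y_{n+1} = y_n + h·f(t_n, y_n).
t=0.000000, y=1.230000: f=0.000000 → y ← 1.230000 + 0.25·0.000000 = 1.230000
t=0.250000, y=1.230000: f=-0.335175 → y ← 1.230000 + 0.25·(-0.335175) = 1.146206
t=0.500000, y=1.146206: f=-0.624682 → y ← 1.146206 + 0.25·(-0.624682) = 0.990036
t=0.750000, y=0.990036: f=-0.809354 → y ← 0.990036 + 0.25·(-0.809354) = 0.787697
y(1) ≈ 0.7877

0.7877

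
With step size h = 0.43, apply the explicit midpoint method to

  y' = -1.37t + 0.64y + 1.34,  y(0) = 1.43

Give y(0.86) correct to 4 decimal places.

3.4006

Midpoint: k1 = f(t_n, y_n); k2 = f(t_n + h/2, y_n + (h/2)·k1); y_{n+1} = y_n + h·k2.
t=0.000000, y=1.430000:
  k1 = f(0.000000, 1.430000) = 2.255200
  k2 = f(0.215000, 1.914868) = 2.270966
  y ← 1.430000 + 0.43·2.270966 = 2.406515
t=0.430000, y=2.406515:
  k1 = f(0.430000, 2.406515) = 2.291070
  k2 = f(0.645000, 2.899095) = 2.311771
  y ← 2.406515 + 0.43·2.311771 = 3.400577
y(0.86) ≈ 3.4006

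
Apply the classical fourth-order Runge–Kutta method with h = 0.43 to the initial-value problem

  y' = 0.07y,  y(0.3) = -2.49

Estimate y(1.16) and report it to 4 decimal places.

-2.6445

RK4: k1 = f(t_n, y_n); k2 = f(t_n + h/2, y_n + (h/2)·k1); k3 = f(t_n + h/2, y_n + (h/2)·k2); k4 = f(t_n + h, y_n + h·k3); y_{n+1} = y_n + (h/6)·(k1 + 2k2 + 2k3 + k4).
t=0.300000, y=-2.490000:
  k1 = f(0.300000, -2.490000) = -0.174300
  k2 = f(0.515000, -2.527475) = -0.176923
  k3 = f(0.515000, -2.528038) = -0.176963
  k4 = f(0.730000, -2.566094) = -0.179627
  y ← -2.490000 + (0.43/6)·(k1 + 2k2 + 2k3 + k4) = -2.566088
t=0.730000, y=-2.566088:
  k1 = f(0.730000, -2.566088) = -0.179626
  k2 = f(0.945000, -2.604708) = -0.182330
  k3 = f(0.945000, -2.605289) = -0.182370
  k4 = f(1.160000, -2.644508) = -0.185116
  y ← -2.566088 + (0.43/6)·(k1 + 2k2 + 2k3 + k4) = -2.644502
y(1.16) ≈ -2.6445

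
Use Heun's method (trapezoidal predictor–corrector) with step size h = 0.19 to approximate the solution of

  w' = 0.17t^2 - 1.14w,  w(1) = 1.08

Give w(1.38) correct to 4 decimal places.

0.7804

Heun: k1 = f(t_n, w_n); k2 = f(t_n + h, w_n + h·k1); w_{n+1} = w_n + (h/2)·(k1 + k2).
t=1.000000, w=1.080000:
  k1 = f(1.000000, 1.080000) = -1.061200
  k2 = f(1.190000, 0.878372) = -0.760607
  w ← 1.080000 + (0.19/2)·(-1.061200 + (-0.760607)) = 0.906928
t=1.190000, w=0.906928:
  k1 = f(1.190000, 0.906928) = -0.793161
  k2 = f(1.380000, 0.756228) = -0.538352
  w ← 0.906928 + (0.19/2)·(-0.793161 + (-0.538352)) = 0.780435
w(1.38) ≈ 0.7804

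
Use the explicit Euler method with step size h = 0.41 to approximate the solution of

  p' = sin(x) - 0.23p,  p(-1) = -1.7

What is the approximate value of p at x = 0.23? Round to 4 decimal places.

Euler: p_{n+1} = p_n + h·f(x_n, p_n).
x=-1.000000, p=-1.700000: f=-0.450471 → p ← -1.700000 + 0.41·(-0.450471) = -1.884693
x=-0.590000, p=-1.884693: f=-0.122882 → p ← -1.884693 + 0.41·(-0.122882) = -1.935075
x=-0.180000, p=-1.935075: f=0.266038 → p ← -1.935075 + 0.41·0.266038 = -1.825999
p(0.23) ≈ -1.8260

-1.8260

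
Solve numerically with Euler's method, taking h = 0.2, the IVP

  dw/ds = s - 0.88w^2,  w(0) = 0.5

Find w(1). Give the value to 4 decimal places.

Euler: w_{n+1} = w_n + h·f(s_n, w_n).
s=0.000000, w=0.500000: f=-0.220000 → w ← 0.500000 + 0.2·(-0.220000) = 0.456000
s=0.200000, w=0.456000: f=0.017016 → w ← 0.456000 + 0.2·0.017016 = 0.459403
s=0.400000, w=0.459403: f=0.214275 → w ← 0.459403 + 0.2·0.214275 = 0.502258
s=0.600000, w=0.502258: f=0.378008 → w ← 0.502258 + 0.2·0.378008 = 0.577860
s=0.800000, w=0.577860: f=0.506149 → w ← 0.577860 + 0.2·0.506149 = 0.679090
w(1) ≈ 0.6791

0.6791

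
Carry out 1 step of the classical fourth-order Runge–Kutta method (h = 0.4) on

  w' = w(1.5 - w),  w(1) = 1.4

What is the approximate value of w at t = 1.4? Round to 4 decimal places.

1.4434

RK4: k1 = f(t_n, w_n); k2 = f(t_n + h/2, w_n + (h/2)·k1); k3 = f(t_n + h/2, w_n + (h/2)·k2); k4 = f(t_n + h, w_n + h·k3); w_{n+1} = w_n + (h/6)·(k1 + 2k2 + 2k3 + k4).
t=1.000000, w=1.400000:
  k1 = f(1.000000, 1.400000) = 0.140000
  k2 = f(1.200000, 1.428000) = 0.102816
  k3 = f(1.200000, 1.420563) = 0.112845
  k4 = f(1.400000, 1.445138) = 0.079283
  w ← 1.400000 + (0.4/6)·(k1 + 2k2 + 2k3 + k4) = 1.443374
w(1.4) ≈ 1.4434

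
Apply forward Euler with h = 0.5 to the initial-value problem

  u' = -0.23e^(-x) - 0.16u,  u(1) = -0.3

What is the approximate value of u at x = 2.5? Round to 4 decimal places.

-0.3086

Euler: u_{n+1} = u_n + h·f(x_n, u_n).
x=1.000000, u=-0.300000: f=-0.036612 → u ← -0.300000 + 0.5·(-0.036612) = -0.318306
x=1.500000, u=-0.318306: f=-0.000391 → u ← -0.318306 + 0.5·(-0.000391) = -0.318502
x=2.000000, u=-0.318502: f=0.019833 → u ← -0.318502 + 0.5·0.019833 = -0.308585
u(2.5) ≈ -0.3086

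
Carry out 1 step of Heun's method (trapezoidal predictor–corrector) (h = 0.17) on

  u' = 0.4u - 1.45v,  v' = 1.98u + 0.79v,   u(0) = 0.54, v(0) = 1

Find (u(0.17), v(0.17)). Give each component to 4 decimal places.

0.2841, 1.3020

Heun on (u,v): k1 = f(s_n, state_n); k2 = f(s_n + h, state_n + h·k1); state_{n+1} = state_n + (h/2)·(k1 + k2).
0.000000: (0.540000, 1.000000)
  k1 = (-1.234000, 1.859200)
  predictor → (0.330220, 1.316064)
  k2 = (-1.776205, 1.693526)
  → (0.284133, 1.301982)
(u(0.17), v(0.17)) ≈ (0.2841, 1.3020)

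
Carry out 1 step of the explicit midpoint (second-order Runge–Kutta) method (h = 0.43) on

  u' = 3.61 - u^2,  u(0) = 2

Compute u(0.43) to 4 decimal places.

1.9735

Midpoint: k1 = f(x_n, u_n); k2 = f(x_n + h/2, u_n + (h/2)·k1); u_{n+1} = u_n + h·k2.
x=0.000000, u=2.000000:
  k1 = f(0.000000, 2.000000) = -0.390000
  k2 = f(0.215000, 1.916150) = -0.061631
  u ← 2.000000 + 0.43·(-0.061631) = 1.973499
u(0.43) ≈ 1.9735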